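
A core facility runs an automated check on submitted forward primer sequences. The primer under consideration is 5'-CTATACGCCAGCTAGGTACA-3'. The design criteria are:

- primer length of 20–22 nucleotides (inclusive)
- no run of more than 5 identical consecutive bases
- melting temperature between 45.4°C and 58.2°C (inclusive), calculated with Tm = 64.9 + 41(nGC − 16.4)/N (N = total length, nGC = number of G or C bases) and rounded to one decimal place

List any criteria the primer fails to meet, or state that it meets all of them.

Base counts: A=6, T=4, G=4, C=6 (length 20).
length: length 20 ✓
homopolymer run: longest run = 2 ✓
Tm: Tm = 64.9 + 41·(10 − 16.4)/20 = 51.8°C ✓

Meets all criteria.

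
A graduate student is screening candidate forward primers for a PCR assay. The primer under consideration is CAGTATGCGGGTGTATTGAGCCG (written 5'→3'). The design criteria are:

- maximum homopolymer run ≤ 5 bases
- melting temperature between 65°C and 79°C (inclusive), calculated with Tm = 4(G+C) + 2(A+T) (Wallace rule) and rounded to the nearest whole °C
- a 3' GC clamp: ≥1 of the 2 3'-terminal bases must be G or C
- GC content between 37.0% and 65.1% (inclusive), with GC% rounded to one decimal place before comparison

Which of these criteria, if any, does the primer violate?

Meets all criteria.

Base counts: A=4, T=6, G=9, C=4 (length 23).
homopolymer run: longest run = 3 ✓
Tm: Tm = 2·10 + 4·13 = 72°C ✓
GC clamp: 3' end CG has 2 G/C ✓
GC content: GC 13/23 = 56.5% ✓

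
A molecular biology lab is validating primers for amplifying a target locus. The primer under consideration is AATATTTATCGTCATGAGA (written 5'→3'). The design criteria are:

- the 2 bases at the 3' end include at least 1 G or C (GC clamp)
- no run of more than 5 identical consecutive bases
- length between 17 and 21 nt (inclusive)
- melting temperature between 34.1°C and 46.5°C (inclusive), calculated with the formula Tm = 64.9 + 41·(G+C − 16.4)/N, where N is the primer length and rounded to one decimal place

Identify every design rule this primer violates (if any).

Base counts: A=7, T=7, G=3, C=2 (length 19).
GC clamp: 3' end GA has 1 G/C ✓
homopolymer run: longest run = 3 ✓
length: length 19 ✓
Tm: Tm = 64.9 + 41·(5 − 16.4)/19 = 40.3°C ✓

Meets all criteria.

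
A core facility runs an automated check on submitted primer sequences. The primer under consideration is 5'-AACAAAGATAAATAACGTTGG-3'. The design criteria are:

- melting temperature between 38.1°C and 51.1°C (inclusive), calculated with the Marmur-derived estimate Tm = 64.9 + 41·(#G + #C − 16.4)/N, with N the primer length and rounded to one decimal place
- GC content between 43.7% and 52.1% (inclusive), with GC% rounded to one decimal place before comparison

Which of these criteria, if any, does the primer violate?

Fails: GC content.

Base counts: A=11, T=4, G=4, C=2 (length 21).
Tm: Tm = 64.9 + 41·(6 − 16.4)/21 = 44.6°C ✓
GC content: GC 6/21 = 28.6%, outside 43.7–52.1% ✗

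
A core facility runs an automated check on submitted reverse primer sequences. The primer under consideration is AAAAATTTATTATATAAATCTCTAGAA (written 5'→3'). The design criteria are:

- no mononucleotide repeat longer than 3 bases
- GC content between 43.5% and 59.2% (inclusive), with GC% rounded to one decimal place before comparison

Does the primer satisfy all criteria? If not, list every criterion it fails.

Fails: homopolymer run, GC content.

Base counts: A=14, T=10, G=1, C=2 (length 27).
homopolymer run: longest run = 5, exceeds 3 ✗
GC content: GC 3/27 = 11.1%, outside 43.5–59.2% ✗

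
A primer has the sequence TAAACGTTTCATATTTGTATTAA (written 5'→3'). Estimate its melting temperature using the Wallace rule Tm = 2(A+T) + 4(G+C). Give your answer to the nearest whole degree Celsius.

Base counts: A=8, T=11, G=2, C=2 (length 23).
Tm = 2·(8+11) + 4·(2+2) = 2·19 + 4·4 = 38 + 16 = 54°C.

54°C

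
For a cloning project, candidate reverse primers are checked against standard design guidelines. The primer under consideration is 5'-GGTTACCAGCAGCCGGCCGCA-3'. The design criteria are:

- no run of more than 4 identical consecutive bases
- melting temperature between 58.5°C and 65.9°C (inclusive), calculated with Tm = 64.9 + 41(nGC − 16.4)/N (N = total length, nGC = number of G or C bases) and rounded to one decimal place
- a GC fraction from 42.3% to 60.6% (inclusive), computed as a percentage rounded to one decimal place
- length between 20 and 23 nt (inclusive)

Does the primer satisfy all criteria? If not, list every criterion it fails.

Base counts: A=4, T=2, G=7, C=8 (length 21).
homopolymer run: longest run = 2 ✓
Tm: Tm = 64.9 + 41·(15 − 16.4)/21 = 62.2°C ✓
GC content: GC 15/21 = 71.4%, outside 42.3–60.6% ✗
length: length 21 ✓

Fails: GC content.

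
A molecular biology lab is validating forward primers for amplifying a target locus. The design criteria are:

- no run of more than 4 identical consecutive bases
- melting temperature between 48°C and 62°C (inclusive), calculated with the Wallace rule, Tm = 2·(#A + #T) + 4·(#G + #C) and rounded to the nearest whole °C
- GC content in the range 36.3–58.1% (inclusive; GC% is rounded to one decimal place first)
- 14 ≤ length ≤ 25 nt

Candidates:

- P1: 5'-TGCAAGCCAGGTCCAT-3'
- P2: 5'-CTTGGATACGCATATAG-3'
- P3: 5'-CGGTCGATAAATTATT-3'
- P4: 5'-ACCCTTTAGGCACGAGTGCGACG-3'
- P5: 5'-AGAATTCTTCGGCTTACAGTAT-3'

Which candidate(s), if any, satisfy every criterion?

P1, P2 and P5.

P1 (16 nt, A=4 T=3 G=4 C=5): longest run = 2 ✓; Tm = 2·7 + 4·9 = 50°C ✓; GC 9/16 = 56.3% ✓; length 16 ✓ — passes.
P2 (17 nt, A=5 T=5 G=4 C=3): longest run = 2 ✓; Tm = 2·10 + 4·7 = 48°C ✓; GC 7/17 = 41.2% ✓; length 17 ✓ — passes.
P3 (16 nt, A=5 T=6 G=3 C=2): longest run = 3 ✓; Tm = 2·11 + 4·5 = 42°C, outside 48–62°C ✗; GC 5/16 = 31.3%, outside 36.3–58.1% ✗; length 16 ✓ — fails.
P4 (23 nt, A=5 T=4 G=7 C=7): longest run = 3 ✓; Tm = 2·9 + 4·14 = 74°C, outside 48–62°C ✗; GC 14/23 = 60.9%, outside 36.3–58.1% ✗; length 23 ✓ — fails.
P5 (22 nt, A=6 T=8 G=4 C=4): longest run = 2 ✓; Tm = 2·14 + 4·8 = 60°C ✓; GC 8/22 = 36.4% ✓; length 22 ✓ — passes.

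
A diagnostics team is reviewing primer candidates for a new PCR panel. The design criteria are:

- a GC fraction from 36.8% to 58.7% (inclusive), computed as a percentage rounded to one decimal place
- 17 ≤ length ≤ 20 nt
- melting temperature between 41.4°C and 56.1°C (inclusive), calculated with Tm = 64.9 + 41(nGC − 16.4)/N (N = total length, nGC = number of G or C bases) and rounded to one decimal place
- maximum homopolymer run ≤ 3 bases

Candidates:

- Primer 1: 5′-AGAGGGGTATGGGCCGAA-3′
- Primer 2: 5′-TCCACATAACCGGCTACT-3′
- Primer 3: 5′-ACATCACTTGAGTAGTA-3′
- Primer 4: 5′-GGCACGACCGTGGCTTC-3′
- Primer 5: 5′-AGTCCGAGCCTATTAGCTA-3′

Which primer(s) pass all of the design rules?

Primer 1 (18 nt, A=5 T=2 G=9 C=2): GC 11/18 = 61.1%, outside 36.8–58.7% ✗; length 18 ✓; Tm = 64.9 + 41·(11 − 16.4)/18 = 52.6°C ✓; longest run = 4, exceeds 3 ✗ — fails.
Primer 2 (18 nt, A=5 T=4 G=2 C=7): GC 9/18 = 50.0% ✓; length 18 ✓; Tm = 64.9 + 41·(9 − 16.4)/18 = 48.0°C ✓; longest run = 2 ✓ — passes.
Primer 3 (17 nt, A=6 T=5 G=3 C=3): GC 6/17 = 35.3%, outside 36.8–58.7% ✗; length 17 ✓; Tm = 64.9 + 41·(6 − 16.4)/17 = 39.8°C, outside 41.4–56.1°C ✗; longest run = 2 ✓ — fails.
Primer 4 (17 nt, A=2 T=3 G=6 C=6): GC 12/17 = 70.6%, outside 36.8–58.7% ✗; length 17 ✓; Tm = 64.9 + 41·(12 − 16.4)/17 = 54.3°C ✓; longest run = 2 ✓ — fails.
Primer 5 (19 nt, A=5 T=5 G=4 C=5): GC 9/19 = 47.4% ✓; length 19 ✓; Tm = 64.9 + 41·(9 − 16.4)/19 = 48.9°C ✓; longest run = 2 ✓ — passes.

Primer 2 and Primer 5.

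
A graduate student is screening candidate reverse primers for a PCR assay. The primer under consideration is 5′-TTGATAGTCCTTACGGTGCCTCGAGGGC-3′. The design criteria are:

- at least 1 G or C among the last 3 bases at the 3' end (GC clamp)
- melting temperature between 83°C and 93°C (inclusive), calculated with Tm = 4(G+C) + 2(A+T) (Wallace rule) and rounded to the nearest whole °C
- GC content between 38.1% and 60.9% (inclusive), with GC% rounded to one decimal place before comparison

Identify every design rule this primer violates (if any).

Base counts: A=4, T=8, G=9, C=7 (length 28).
GC clamp: 3' end GGC has 3 G/C ✓
Tm: Tm = 2·12 + 4·16 = 88°C ✓
GC content: GC 16/28 = 57.1% ✓

Meets all criteria.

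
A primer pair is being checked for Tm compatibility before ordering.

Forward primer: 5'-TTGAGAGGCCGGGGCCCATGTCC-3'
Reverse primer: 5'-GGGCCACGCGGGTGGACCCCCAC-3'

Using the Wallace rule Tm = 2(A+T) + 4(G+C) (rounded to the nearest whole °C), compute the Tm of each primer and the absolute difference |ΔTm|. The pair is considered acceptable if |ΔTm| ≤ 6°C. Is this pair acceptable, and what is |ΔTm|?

Forward: A=3 T=4 G=9 C=7 → Tm = 2·7 + 4·16 = 78°C.
Reverse: A=3 T=1 G=9 C=10 → Tm = 2·4 + 4·19 = 84°C.
|ΔTm| = |78 − 84| = 6°C, ≤ 6°C.

|ΔTm| = 6°C; the pair is acceptable.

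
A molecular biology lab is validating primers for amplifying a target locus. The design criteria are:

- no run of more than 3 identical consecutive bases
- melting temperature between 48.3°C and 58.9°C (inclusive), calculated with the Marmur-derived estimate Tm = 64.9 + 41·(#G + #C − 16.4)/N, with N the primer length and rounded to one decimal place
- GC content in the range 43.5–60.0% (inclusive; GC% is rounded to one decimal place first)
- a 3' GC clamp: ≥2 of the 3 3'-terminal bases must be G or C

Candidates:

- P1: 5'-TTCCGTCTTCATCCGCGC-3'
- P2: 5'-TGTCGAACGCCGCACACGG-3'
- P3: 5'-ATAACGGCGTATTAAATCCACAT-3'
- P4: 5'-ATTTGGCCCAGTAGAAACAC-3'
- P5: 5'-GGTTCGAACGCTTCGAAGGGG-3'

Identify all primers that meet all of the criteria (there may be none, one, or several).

P1 (18 nt, A=1 T=6 G=3 C=8): longest run = 2 ✓; Tm = 64.9 + 41·(11 − 16.4)/18 = 52.6°C ✓; GC 11/18 = 61.1%, outside 43.5–60.0% ✗; 3' end CGC has 3 G/C ✓ — fails.
P2 (19 nt, A=4 T=2 G=6 C=7): longest run = 2 ✓; Tm = 64.9 + 41·(13 − 16.4)/19 = 57.6°C ✓; GC 13/19 = 68.4%, outside 43.5–60.0% ✗; 3' end CGG has 3 G/C ✓ — fails.
P3 (23 nt, A=9 T=6 G=3 C=5): longest run = 3 ✓; Tm = 64.9 + 41·(8 − 16.4)/23 = 49.9°C ✓; GC 8/23 = 34.8%, outside 43.5–60.0% ✗; 3' end CAT has 1 G/C, need ≥2 ✗ — fails.
P4 (20 nt, A=7 T=4 G=4 C=5): longest run = 3 ✓; Tm = 64.9 + 41·(9 − 16.4)/20 = 49.7°C ✓; GC 9/20 = 45.0% ✓; 3' end CAC has 2 G/C ✓ — passes.
P5 (21 nt, A=4 T=4 G=9 C=4): longest run = 4, exceeds 3 ✗; Tm = 64.9 + 41·(13 − 16.4)/21 = 58.3°C ✓; GC 13/21 = 61.9%, outside 43.5–60.0% ✗; 3' end GGG has 3 G/C ✓ — fails.

P4 only.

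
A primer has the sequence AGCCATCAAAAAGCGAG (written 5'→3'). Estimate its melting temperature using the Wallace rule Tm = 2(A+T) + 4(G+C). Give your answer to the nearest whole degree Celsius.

Base counts: A=8, T=1, G=4, C=4 (length 17).
Tm = 2·(8+1) + 4·(4+4) = 2·9 + 4·8 = 18 + 32 = 50°C.

50°C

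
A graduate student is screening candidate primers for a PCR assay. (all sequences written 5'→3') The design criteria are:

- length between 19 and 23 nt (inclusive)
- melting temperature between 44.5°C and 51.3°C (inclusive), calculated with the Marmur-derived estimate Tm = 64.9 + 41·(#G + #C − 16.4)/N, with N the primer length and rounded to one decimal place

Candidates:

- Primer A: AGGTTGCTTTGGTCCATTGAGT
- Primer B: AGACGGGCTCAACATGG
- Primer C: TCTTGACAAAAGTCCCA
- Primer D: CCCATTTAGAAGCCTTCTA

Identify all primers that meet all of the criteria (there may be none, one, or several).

Primer A (22 nt, A=3 T=9 G=7 C=3): length 22 ✓; Tm = 64.9 + 41·(10 − 16.4)/22 = 53.0°C, outside 44.5–51.3°C ✗ — fails.
Primer B (17 nt, A=5 T=2 G=6 C=4): length 17, outside 19–23 ✗; Tm = 64.9 + 41·(10 − 16.4)/17 = 49.5°C ✓ — fails.
Primer C (17 nt, A=6 T=4 G=2 C=5): length 17, outside 19–23 ✗; Tm = 64.9 + 41·(7 − 16.4)/17 = 42.2°C, outside 44.5–51.3°C ✗ — fails.
Primer D (19 nt, A=5 T=6 G=2 C=6): length 19 ✓; Tm = 64.9 + 41·(8 − 16.4)/19 = 46.8°C ✓ — passes.

Primer D only.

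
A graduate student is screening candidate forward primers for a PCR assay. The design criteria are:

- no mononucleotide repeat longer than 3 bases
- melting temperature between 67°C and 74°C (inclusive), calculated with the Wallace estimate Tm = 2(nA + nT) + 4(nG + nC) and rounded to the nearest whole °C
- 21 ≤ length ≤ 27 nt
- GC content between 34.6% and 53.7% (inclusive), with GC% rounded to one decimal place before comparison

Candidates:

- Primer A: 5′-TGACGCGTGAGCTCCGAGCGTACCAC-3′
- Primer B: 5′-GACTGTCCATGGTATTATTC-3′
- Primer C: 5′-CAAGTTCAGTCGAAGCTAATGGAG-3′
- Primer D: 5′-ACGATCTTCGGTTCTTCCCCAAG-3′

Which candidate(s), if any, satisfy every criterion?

Primer C only.

Primer A (26 nt, A=5 T=4 G=8 C=9): longest run = 2 ✓; Tm = 2·9 + 4·17 = 86°C, outside 67–74°C ✗; length 26 ✓; GC 17/26 = 65.4%, outside 34.6–53.7% ✗ — fails.
Primer B (20 nt, A=4 T=8 G=4 C=4): longest run = 2 ✓; Tm = 2·12 + 4·8 = 56°C, outside 67–74°C ✗; length 20, outside 21–27 ✗; GC 8/20 = 40.0% ✓ — fails.
Primer C (24 nt, A=8 T=5 G=7 C=4): longest run = 2 ✓; Tm = 2·13 + 4·11 = 70°C ✓; length 24 ✓; GC 11/24 = 45.8% ✓ — passes.
Primer D (23 nt, A=4 T=7 G=4 C=8): longest run = 4, exceeds 3 ✗; Tm = 2·11 + 4·12 = 70°C ✓; length 23 ✓; GC 12/23 = 52.2% ✓ — fails.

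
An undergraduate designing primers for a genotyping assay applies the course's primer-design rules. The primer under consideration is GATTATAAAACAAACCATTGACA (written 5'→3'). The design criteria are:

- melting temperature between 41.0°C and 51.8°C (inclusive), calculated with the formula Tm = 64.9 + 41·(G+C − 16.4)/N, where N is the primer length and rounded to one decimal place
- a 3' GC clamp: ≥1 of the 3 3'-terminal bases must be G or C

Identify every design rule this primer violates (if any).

Meets all criteria.

Base counts: A=12, T=5, G=2, C=4 (length 23).
Tm: Tm = 64.9 + 41·(6 − 16.4)/23 = 46.4°C ✓
GC clamp: 3' end ACA has 1 G/C ✓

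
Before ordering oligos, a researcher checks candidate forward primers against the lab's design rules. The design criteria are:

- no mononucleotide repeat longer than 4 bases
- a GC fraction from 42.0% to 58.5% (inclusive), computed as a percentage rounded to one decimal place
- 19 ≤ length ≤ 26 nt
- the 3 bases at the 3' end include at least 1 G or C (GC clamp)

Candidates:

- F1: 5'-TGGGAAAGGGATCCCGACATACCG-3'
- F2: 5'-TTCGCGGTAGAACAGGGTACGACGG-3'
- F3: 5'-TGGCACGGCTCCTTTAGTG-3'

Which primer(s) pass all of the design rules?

F1 and F3.

F1 (24 nt, A=7 T=3 G=8 C=6): longest run = 3 ✓; GC 14/24 = 58.3% ✓; length 24 ✓; 3' end CCG has 3 G/C ✓ — passes.
F2 (25 nt, A=6 T=4 G=10 C=5): longest run = 3 ✓; GC 15/25 = 60.0%, outside 42.0–58.5% ✗; length 25 ✓; 3' end CGG has 3 G/C ✓ — fails.
F3 (19 nt, A=2 T=6 G=6 C=5): longest run = 3 ✓; GC 11/19 = 57.9% ✓; length 19 ✓; 3' end GTG has 2 G/C ✓ — passes.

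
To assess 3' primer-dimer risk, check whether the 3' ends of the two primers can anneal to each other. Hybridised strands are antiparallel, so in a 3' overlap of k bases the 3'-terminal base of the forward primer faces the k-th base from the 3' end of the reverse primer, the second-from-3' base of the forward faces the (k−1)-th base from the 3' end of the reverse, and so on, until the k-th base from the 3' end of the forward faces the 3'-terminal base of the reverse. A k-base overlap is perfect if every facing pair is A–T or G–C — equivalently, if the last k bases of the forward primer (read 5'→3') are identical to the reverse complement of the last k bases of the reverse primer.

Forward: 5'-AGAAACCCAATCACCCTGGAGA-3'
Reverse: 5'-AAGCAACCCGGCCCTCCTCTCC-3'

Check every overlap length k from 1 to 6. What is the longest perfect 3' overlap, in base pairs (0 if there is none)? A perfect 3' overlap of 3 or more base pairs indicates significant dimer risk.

Longest perfect overlap: 5 complementary base pairs; significant dimer risk (threshold 3).

Last 6 bases (5'→3') — forward …TGGAGA, reverse …CTCTCC.
Reverse complement of the reverse primer's last 6 bases: GGAGAG; its first k bases are the reverse complement of the reverse primer's last k bases, so a perfect k-base overlap needs the forward primer's last k bases to equal them.
Comparing (forward last k vs required): k=1: A vs G ✗; k=2: GA vs GG ✗; k=3: AGA vs GGA ✗; k=4: GAGA vs GGAG ✗; k=5: GGAGA vs GGAGA ✓; k=6: TGGAGA vs GGAGAG ✗.
Only k = 5 is perfect, so the longest perfect 3' overlap is 5.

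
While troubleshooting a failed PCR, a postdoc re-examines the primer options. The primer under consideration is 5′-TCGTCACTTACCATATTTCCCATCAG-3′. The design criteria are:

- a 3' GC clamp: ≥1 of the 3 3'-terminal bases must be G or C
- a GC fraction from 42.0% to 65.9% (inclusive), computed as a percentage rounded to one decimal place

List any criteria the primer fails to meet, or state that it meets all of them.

Base counts: A=6, T=9, G=2, C=9 (length 26).
GC clamp: 3' end CAG has 2 G/C ✓
GC content: GC 11/26 = 42.3% ✓

Meets all criteria.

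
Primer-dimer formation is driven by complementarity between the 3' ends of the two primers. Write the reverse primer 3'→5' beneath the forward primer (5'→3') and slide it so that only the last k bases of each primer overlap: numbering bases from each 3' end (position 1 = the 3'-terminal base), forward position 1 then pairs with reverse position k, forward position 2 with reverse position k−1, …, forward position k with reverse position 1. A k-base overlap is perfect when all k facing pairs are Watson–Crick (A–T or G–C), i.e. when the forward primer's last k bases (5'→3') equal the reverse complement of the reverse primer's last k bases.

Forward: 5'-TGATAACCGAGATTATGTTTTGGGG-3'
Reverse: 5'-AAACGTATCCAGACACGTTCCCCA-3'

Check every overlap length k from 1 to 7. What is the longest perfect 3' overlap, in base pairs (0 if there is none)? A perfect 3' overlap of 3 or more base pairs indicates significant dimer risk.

Longest perfect overlap: 5 complementary base pairs; significant dimer risk (threshold 3).

Last 7 bases (5'→3') — forward …TTTGGGG, reverse …TTCCCCA.
Reverse complement of the reverse primer's last 7 bases: TGGGGAA; its first k bases are the reverse complement of the reverse primer's last k bases, so a perfect k-base overlap needs the forward primer's last k bases to equal them.
Comparing (forward last k vs required): k=1: G vs T ✗; k=2: GG vs TG ✗; k=3: GGG vs TGG ✗; k=4: GGGG vs TGGG ✗; k=5: TGGGG vs TGGGG ✓; k=6: TTGGGG vs TGGGGA ✗; k=7: TTTGGGG vs TGGGGAA ✗.
Only k = 5 is perfect, so the longest perfect 3' overlap is 5.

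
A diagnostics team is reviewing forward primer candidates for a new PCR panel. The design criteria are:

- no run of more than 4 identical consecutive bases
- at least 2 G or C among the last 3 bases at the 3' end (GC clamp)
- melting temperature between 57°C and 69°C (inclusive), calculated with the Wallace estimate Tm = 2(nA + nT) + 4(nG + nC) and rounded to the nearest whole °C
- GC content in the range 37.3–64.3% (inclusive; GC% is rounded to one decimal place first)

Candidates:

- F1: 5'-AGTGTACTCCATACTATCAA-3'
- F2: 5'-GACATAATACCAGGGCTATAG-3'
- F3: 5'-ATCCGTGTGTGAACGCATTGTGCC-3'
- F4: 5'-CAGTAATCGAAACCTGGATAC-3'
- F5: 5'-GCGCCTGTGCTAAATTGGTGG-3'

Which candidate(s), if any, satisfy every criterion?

F5 only.

F1 (20 nt, A=7 T=6 G=2 C=5): longest run = 2 ✓; 3' end CAA has 1 G/C, need ≥2 ✗; Tm = 2·13 + 4·7 = 54°C, outside 57–69°C ✗; GC 7/20 = 35.0%, outside 37.3–64.3% ✗ — fails.
F2 (21 nt, A=8 T=4 G=5 C=4): longest run = 3 ✓; 3' end TAG has 1 G/C, need ≥2 ✗; Tm = 2·12 + 4·9 = 60°C ✓; GC 9/21 = 42.9% ✓ — fails.
F3 (24 nt, A=4 T=7 G=7 C=6): longest run = 2 ✓; 3' end GCC has 3 G/C ✓; Tm = 2·11 + 4·13 = 74°C, outside 57–69°C ✗; GC 13/24 = 54.2% ✓ — fails.
F4 (21 nt, A=8 T=4 G=4 C=5): longest run = 3 ✓; 3' end TAC has 1 G/C, need ≥2 ✗; Tm = 2·12 + 4·9 = 60°C ✓; GC 9/21 = 42.9% ✓ — fails.
F5 (21 nt, A=3 T=6 G=8 C=4): longest run = 3 ✓; 3' end TGG has 2 G/C ✓; Tm = 2·9 + 4·12 = 66°C ✓; GC 12/21 = 57.1% ✓ — passes.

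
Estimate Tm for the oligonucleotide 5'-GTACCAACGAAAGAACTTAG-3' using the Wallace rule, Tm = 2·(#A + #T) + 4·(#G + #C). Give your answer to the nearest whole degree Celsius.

Base counts: A=9, T=3, G=4, C=4 (length 20).
Tm = 2·(9+3) + 4·(4+4) = 2·12 + 4·8 = 24 + 32 = 56°C.

56°C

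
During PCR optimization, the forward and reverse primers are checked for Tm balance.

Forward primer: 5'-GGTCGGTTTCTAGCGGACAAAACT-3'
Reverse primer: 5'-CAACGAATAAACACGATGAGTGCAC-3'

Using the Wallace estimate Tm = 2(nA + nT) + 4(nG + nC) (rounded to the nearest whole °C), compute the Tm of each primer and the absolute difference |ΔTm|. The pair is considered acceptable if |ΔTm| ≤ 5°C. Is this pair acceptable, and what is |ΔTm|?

|ΔTm| = 0°C; the pair is acceptable.

Forward: A=6 T=6 G=7 C=5 → Tm = 2·12 + 4·12 = 72°C.
Reverse: A=11 T=3 G=5 C=6 → Tm = 2·14 + 4·11 = 72°C.
|ΔTm| = |72 − 72| = 0°C, ≤ 5°C.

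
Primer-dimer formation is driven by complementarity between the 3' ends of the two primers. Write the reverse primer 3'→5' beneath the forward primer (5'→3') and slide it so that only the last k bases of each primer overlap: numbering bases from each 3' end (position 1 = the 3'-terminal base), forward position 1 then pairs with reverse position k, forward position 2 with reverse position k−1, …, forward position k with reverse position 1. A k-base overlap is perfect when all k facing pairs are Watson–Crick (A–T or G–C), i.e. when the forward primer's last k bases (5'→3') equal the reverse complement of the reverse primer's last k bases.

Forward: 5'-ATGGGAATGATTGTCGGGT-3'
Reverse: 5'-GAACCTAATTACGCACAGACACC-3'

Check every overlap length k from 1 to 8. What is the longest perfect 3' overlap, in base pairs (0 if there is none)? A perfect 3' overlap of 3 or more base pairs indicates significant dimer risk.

Longest perfect overlap: 3 complementary base pairs; significant dimer risk (threshold 3).

Last 8 bases (5'→3') — forward …TGTCGGGT, reverse …CAGACACC.
Reverse complement of the reverse primer's last 8 bases: GGTGTCTG; its first k bases are the reverse complement of the reverse primer's last k bases, so a perfect k-base overlap needs the forward primer's last k bases to equal them.
Comparing (forward last k vs required): k=1: T vs G ✗; k=2: GT vs GG ✗; k=3: GGT vs GGT ✓; k=4: GGGT vs GGTG ✗; k=5: CGGGT vs GGTGT ✗; k=6: TCGGGT vs GGTGTC ✗; k=7: GTCGGGT vs GGTGTCT ✗; k=8: TGTCGGGT vs GGTGTCTG ✗.
Only k = 3 is perfect, so the longest perfect 3' overlap is 3.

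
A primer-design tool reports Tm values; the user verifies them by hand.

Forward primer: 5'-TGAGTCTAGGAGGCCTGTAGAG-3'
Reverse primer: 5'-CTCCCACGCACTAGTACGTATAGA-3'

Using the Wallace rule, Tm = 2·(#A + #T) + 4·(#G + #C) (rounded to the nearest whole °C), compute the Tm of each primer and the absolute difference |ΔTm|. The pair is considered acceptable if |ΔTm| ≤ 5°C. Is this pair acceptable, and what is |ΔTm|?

Forward: A=5 T=5 G=9 C=3 → Tm = 2·10 + 4·12 = 68°C.
Reverse: A=7 T=5 G=4 C=8 → Tm = 2·12 + 4·12 = 72°C.
|ΔTm| = |68 − 72| = 4°C, ≤ 5°C.

|ΔTm| = 4°C; the pair is acceptable.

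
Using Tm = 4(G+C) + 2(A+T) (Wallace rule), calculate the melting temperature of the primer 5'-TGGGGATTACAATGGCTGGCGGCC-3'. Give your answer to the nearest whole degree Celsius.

78°C

Base counts: A=4, T=5, G=10, C=5 (length 24).
Tm = 2·(4+5) + 4·(10+5) = 2·9 + 4·15 = 18 + 60 = 78°C.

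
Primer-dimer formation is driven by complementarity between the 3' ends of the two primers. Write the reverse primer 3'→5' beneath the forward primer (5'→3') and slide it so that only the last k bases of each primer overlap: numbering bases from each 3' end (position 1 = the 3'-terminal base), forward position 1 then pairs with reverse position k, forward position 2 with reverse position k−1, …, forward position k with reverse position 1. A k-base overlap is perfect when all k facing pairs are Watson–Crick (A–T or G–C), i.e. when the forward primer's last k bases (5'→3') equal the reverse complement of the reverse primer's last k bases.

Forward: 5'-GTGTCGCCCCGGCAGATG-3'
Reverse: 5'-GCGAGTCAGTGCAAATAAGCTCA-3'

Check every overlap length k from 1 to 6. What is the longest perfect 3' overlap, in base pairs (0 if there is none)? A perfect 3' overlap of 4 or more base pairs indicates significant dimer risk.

Longest perfect overlap: 2 complementary base pairs; below the dimer-risk threshold (threshold 4).

Last 6 bases (5'→3') — forward …CAGATG, reverse …AGCTCA.
Reverse complement of the reverse primer's last 6 bases: TGAGCT; its first k bases are the reverse complement of the reverse primer's last k bases, so a perfect k-base overlap needs the forward primer's last k bases to equal them.
Comparing (forward last k vs required): k=1: G vs T ✗; k=2: TG vs TG ✓; k=3: ATG vs TGA ✗; k=4: GATG vs TGAG ✗; k=5: AGATG vs TGAGC ✗; k=6: CAGATG vs TGAGCT ✗.
Only k = 2 is perfect, so the longest perfect 3' overlap is 2.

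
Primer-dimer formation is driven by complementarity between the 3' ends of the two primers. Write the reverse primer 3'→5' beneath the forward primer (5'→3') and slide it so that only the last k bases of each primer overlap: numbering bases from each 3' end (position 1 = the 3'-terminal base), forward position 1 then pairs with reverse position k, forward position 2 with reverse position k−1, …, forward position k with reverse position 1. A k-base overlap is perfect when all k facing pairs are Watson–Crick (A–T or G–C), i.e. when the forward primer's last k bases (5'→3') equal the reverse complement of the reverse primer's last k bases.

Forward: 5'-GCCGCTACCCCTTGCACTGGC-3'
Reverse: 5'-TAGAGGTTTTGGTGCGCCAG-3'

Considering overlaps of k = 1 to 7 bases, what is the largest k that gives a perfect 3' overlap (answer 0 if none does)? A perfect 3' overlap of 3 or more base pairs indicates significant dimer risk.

Longest perfect overlap: 5 complementary base pairs; significant dimer risk (threshold 3).

Last 7 bases (5'→3') — forward …CACTGGC, reverse …GCGCCAG.
Reverse complement of the reverse primer's last 7 bases: CTGGCGC; its first k bases are the reverse complement of the reverse primer's last k bases, so a perfect k-base overlap needs the forward primer's last k bases to equal them.
Comparing (forward last k vs required): k=1: C vs C ✓; k=2: GC vs CT ✗; k=3: GGC vs CTG ✗; k=4: TGGC vs CTGG ✗; k=5: CTGGC vs CTGGC ✓; k=6: ACTGGC vs CTGGCG ✗; k=7: CACTGGC vs CTGGCGC ✗.
Perfect overlaps at k = 1, 5; the largest is 5.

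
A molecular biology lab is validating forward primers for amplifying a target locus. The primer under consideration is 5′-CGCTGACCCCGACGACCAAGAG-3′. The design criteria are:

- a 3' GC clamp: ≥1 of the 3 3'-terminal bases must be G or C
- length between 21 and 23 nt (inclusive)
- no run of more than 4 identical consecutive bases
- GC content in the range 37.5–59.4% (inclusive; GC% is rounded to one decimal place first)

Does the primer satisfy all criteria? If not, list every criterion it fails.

Base counts: A=6, T=1, G=6, C=9 (length 22).
GC clamp: 3' end GAG has 2 G/C ✓
length: length 22 ✓
homopolymer run: longest run = 4 ✓
GC content: GC 15/22 = 68.2%, outside 37.5–59.4% ✗

Fails: GC content.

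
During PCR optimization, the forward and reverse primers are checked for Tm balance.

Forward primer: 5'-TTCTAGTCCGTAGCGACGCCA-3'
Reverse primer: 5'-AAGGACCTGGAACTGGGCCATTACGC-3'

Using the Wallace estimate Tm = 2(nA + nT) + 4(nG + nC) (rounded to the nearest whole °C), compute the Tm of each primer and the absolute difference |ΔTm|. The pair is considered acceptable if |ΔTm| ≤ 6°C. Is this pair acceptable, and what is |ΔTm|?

Forward: A=4 T=5 G=5 C=7 → Tm = 2·9 + 4·12 = 66°C.
Reverse: A=7 T=4 G=8 C=7 → Tm = 2·11 + 4·15 = 82°C.
|ΔTm| = |66 − 82| = 16°C, > 6°C.

|ΔTm| = 16°C; the pair is not acceptable.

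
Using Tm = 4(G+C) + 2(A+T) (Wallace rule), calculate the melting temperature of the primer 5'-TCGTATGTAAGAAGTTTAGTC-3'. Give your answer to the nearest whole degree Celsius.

56°C

Base counts: A=6, T=8, G=5, C=2 (length 21).
Tm = 2·(6+8) + 4·(5+2) = 2·14 + 4·7 = 28 + 28 = 56°C.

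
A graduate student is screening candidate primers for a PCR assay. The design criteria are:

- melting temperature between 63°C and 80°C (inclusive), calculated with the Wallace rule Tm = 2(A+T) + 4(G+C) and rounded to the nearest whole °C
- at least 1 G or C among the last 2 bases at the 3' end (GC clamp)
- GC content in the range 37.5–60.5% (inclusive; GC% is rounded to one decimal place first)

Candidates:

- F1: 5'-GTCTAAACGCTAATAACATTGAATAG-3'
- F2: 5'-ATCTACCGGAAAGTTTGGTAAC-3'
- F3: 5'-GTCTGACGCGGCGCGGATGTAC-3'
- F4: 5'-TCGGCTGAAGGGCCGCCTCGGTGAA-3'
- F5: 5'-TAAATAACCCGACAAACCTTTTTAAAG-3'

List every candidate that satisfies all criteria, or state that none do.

None of the candidates satisfy all criteria.

F1 (26 nt, A=11 T=7 G=4 C=4): Tm = 2·18 + 4·8 = 68°C ✓; 3' end AG has 1 G/C ✓; GC 8/26 = 30.8%, outside 37.5–60.5% ✗ — fails.
F2 (22 nt, A=7 T=6 G=5 C=4): Tm = 2·13 + 4·9 = 62°C, outside 63–80°C ✗; 3' end AC has 1 G/C ✓; GC 9/22 = 40.9% ✓ — fails.
F3 (22 nt, A=3 T=4 G=9 C=6): Tm = 2·7 + 4·15 = 74°C ✓; 3' end AC has 1 G/C ✓; GC 15/22 = 68.2%, outside 37.5–60.5% ✗ — fails.
F4 (25 nt, A=4 T=4 G=10 C=7): Tm = 2·8 + 4·17 = 84°C, outside 63–80°C ✗; 3' end AA has 0 G/C, need ≥1 ✗; GC 17/25 = 68.0%, outside 37.5–60.5% ✗ — fails.
F5 (27 nt, A=12 T=7 G=2 C=6): Tm = 2·19 + 4·8 = 70°C ✓; 3' end AG has 1 G/C ✓; GC 8/27 = 29.6%, outside 37.5–60.5% ✗ — fails.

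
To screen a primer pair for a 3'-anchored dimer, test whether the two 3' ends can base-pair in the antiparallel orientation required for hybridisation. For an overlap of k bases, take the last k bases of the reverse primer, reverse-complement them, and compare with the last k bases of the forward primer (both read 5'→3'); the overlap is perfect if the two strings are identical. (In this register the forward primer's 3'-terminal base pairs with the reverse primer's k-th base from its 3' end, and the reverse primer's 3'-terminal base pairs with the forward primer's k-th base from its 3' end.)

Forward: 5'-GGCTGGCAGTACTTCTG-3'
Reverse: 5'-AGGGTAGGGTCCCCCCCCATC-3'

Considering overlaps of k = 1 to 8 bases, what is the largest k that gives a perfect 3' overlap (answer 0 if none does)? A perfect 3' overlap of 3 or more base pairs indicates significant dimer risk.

Longest perfect overlap: 1 complementary base pair; below the dimer-risk threshold (threshold 3).

Last 8 bases (5'→3') — forward …TACTTCTG, reverse …CCCCCATC.
Reverse complement of the reverse primer's last 8 bases: GATGGGGG; its first k bases are the reverse complement of the reverse primer's last k bases, so a perfect k-base overlap needs the forward primer's last k bases to equal them.
Comparing (forward last k vs required): k=1: G vs G ✓; k=2: TG vs GA ✗; k=3: CTG vs GAT ✗; k=4: TCTG vs GATG ✗; k=5: TTCTG vs GATGG ✗; k=6: CTTCTG vs GATGGG ✗; k=7: ACTTCTG vs GATGGGG ✗; k=8: TACTTCTG vs GATGGGGG ✗.
Only k = 1 is perfect, so the longest perfect 3' overlap is 1.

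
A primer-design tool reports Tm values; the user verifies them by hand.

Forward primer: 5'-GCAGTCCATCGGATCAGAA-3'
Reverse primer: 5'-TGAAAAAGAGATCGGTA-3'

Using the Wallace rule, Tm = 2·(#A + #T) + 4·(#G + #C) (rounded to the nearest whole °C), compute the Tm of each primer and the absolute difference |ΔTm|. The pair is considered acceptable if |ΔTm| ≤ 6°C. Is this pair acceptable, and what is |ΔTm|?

|ΔTm| = 12°C; the pair is not acceptable.

Forward: A=6 T=3 G=5 C=5 → Tm = 2·9 + 4·10 = 58°C.
Reverse: A=8 T=3 G=5 C=1 → Tm = 2·11 + 4·6 = 46°C.
|ΔTm| = |58 − 46| = 12°C, > 6°C.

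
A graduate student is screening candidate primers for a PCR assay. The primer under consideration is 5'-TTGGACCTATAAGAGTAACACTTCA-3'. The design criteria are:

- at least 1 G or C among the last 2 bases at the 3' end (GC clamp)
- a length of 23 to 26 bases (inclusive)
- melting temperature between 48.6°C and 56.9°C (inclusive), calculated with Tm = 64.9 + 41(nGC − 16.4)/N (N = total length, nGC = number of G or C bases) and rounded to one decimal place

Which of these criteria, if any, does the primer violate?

Base counts: A=9, T=7, G=4, C=5 (length 25).
GC clamp: 3' end CA has 1 G/C ✓
length: length 25 ✓
Tm: Tm = 64.9 + 41·(9 − 16.4)/25 = 52.8°C ✓

Meets all criteria.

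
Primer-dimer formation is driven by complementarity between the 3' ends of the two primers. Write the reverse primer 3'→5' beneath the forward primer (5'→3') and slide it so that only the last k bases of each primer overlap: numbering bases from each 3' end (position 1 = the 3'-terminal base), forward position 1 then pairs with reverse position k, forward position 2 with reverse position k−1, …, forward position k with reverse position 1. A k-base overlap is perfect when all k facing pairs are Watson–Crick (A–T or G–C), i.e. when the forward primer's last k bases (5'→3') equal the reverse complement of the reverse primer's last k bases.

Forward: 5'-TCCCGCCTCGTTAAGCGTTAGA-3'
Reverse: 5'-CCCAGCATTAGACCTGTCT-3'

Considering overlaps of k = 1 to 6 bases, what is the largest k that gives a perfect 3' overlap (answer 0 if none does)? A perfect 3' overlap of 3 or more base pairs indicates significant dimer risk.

Last 6 bases (5'→3') — forward …GTTAGA, reverse …CTGTCT.
Reverse complement of the reverse primer's last 6 bases: AGACAG; its first k bases are the reverse complement of the reverse primer's last k bases, so a perfect k-base overlap needs the forward primer's last k bases to equal them.
Comparing (forward last k vs required): k=1: A vs A ✓; k=2: GA vs AG ✗; k=3: AGA vs AGA ✓; k=4: TAGA vs AGAC ✗; k=5: TTAGA vs AGACA ✗; k=6: GTTAGA vs AGACAG ✗.
Perfect overlaps at k = 1, 3; the largest is 3.

Longest perfect overlap: 3 complementary base pairs; significant dimer risk (threshold 3).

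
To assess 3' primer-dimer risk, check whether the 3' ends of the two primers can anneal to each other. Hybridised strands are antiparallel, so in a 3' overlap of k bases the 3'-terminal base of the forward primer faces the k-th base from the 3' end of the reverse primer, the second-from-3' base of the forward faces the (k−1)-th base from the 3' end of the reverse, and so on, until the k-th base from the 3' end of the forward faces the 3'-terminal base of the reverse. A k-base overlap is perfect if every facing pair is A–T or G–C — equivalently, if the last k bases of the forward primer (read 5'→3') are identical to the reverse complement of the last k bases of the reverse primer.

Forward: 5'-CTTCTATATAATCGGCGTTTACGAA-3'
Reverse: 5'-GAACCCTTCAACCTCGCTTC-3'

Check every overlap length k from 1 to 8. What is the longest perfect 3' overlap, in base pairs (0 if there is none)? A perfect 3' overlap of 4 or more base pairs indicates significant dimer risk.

Last 8 bases (5'→3') — forward …TTTACGAA, reverse …CTCGCTTC.
Reverse complement of the reverse primer's last 8 bases: GAAGCGAG; its first k bases are the reverse complement of the reverse primer's last k bases, so a perfect k-base overlap needs the forward primer's last k bases to equal them.
Comparing (forward last k vs required): k=1: A vs G ✗; k=2: AA vs GA ✗; k=3: GAA vs GAA ✓; k=4: CGAA vs GAAG ✗; k=5: ACGAA vs GAAGC ✗; k=6: TACGAA vs GAAGCG ✗; k=7: TTACGAA vs GAAGCGA ✗; k=8: TTTACGAA vs GAAGCGAG ✗.
Only k = 3 is perfect, so the longest perfect 3' overlap is 3.

Longest perfect overlap: 3 complementary base pairs; below the dimer-risk threshold (threshold 4).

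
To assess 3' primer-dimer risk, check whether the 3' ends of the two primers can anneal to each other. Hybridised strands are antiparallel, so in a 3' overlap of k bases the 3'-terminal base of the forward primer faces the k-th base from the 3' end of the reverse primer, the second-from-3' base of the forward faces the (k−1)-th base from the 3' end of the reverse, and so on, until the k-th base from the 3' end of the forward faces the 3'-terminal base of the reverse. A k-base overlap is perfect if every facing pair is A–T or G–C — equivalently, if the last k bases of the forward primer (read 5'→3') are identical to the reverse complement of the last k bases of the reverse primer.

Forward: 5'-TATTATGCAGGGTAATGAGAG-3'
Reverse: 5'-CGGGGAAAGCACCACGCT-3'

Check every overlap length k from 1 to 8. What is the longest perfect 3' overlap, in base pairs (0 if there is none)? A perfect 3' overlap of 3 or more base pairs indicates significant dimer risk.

Last 8 bases (5'→3') — forward …AATGAGAG, reverse …ACCACGCT.
Reverse complement of the reverse primer's last 8 bases: AGCGTGGT; its first k bases are the reverse complement of the reverse primer's last k bases, so a perfect k-base overlap needs the forward primer's last k bases to equal them.
Comparing (forward last k vs required): k=1: G vs A ✗; k=2: AG vs AG ✓; k=3: GAG vs AGC ✗; k=4: AGAG vs AGCG ✗; k=5: GAGAG vs AGCGT ✗; k=6: TGAGAG vs AGCGTG ✗; k=7: ATGAGAG vs AGCGTGG ✗; k=8: AATGAGAG vs AGCGTGGT ✗.
Only k = 2 is perfect, so the longest perfect 3' overlap is 2.

Longest perfect overlap: 2 complementary base pairs; below the dimer-risk threshold (threshold 3).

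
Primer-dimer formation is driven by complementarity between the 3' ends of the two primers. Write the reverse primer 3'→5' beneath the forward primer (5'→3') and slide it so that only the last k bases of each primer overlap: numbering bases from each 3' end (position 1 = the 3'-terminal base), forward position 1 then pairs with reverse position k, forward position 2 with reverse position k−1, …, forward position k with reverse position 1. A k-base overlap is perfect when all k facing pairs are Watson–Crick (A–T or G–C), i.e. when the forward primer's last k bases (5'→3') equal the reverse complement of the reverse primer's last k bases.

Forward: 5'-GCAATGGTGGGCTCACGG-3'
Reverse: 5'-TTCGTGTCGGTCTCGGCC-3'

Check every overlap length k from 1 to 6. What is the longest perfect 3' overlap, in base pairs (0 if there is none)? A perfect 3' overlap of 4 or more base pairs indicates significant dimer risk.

Last 6 bases (5'→3') — forward …TCACGG, reverse …TCGGCC.
Reverse complement of the reverse primer's last 6 bases: GGCCGA; its first k bases are the reverse complement of the reverse primer's last k bases, so a perfect k-base overlap needs the forward primer's last k bases to equal them.
Comparing (forward last k vs required): k=1: G vs G ✓; k=2: GG vs GG ✓; k=3: CGG vs GGC ✗; k=4: ACGG vs GGCC ✗; k=5: CACGG vs GGCCG ✗; k=6: TCACGG vs GGCCGA ✗.
Perfect overlaps at k = 1, 2; the largest is 2.

Longest perfect overlap: 2 complementary base pairs; below the dimer-risk threshold (threshold 4).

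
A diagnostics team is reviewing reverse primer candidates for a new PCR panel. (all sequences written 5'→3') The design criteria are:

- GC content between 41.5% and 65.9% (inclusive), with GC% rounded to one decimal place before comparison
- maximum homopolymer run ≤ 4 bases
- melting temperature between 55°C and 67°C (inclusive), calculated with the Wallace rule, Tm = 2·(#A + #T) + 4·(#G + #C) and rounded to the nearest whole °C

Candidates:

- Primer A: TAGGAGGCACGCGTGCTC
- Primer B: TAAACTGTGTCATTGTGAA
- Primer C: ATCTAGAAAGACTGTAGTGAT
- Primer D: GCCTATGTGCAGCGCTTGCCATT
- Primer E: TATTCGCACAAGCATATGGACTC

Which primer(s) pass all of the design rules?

Primer A (18 nt, A=3 T=3 G=7 C=5): GC 12/18 = 66.7%, outside 41.5–65.9% ✗; longest run = 2 ✓; Tm = 2·6 + 4·12 = 60°C ✓ — fails.
Primer B (19 nt, A=6 T=7 G=4 C=2): GC 6/19 = 31.6%, outside 41.5–65.9% ✗; longest run = 3 ✓; Tm = 2·13 + 4·6 = 50°C, outside 55–67°C ✗ — fails.
Primer C (21 nt, A=8 T=6 G=5 C=2): GC 7/21 = 33.3%, outside 41.5–65.9% ✗; longest run = 3 ✓; Tm = 2·14 + 4·7 = 56°C ✓ — fails.
Primer D (23 nt, A=3 T=7 G=6 C=7): GC 13/23 = 56.5% ✓; longest run = 2 ✓; Tm = 2·10 + 4·13 = 72°C, outside 55–67°C ✗ — fails.
Primer E (23 nt, A=7 T=6 G=4 C=6): GC 10/23 = 43.5% ✓; longest run = 2 ✓; Tm = 2·13 + 4·10 = 66°C ✓ — passes.

Primer E only.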